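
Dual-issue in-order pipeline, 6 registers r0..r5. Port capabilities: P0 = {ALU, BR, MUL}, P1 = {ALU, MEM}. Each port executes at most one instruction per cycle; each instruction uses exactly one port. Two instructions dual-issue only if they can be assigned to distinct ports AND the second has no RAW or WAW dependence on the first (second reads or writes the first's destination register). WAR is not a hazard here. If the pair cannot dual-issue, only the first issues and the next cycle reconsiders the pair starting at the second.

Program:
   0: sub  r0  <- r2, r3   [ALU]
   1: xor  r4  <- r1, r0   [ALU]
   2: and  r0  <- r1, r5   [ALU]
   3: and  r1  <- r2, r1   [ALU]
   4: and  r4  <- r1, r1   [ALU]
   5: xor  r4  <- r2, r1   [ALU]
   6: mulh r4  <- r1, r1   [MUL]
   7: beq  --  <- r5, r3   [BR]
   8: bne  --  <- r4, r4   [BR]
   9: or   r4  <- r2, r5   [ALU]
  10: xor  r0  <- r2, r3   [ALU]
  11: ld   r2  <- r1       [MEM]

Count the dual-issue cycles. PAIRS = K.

#0 head=0: sub i0 RAW r0
#1 head=1: xor;and i1/i2 dual
#2 head=3: and i3 RAW r1
#3 head=4: and i4 WAW r4
#4 head=5: xor i5 WAW r4
#5 head=6: mulh i6 no-port MUL/BR
#6 head=7: beq i7 no-port BR/BR
#7 head=8: bne;or i8/i9 dual
#8 head=10: xor;ld i10/i11 dual

PAIRS = 3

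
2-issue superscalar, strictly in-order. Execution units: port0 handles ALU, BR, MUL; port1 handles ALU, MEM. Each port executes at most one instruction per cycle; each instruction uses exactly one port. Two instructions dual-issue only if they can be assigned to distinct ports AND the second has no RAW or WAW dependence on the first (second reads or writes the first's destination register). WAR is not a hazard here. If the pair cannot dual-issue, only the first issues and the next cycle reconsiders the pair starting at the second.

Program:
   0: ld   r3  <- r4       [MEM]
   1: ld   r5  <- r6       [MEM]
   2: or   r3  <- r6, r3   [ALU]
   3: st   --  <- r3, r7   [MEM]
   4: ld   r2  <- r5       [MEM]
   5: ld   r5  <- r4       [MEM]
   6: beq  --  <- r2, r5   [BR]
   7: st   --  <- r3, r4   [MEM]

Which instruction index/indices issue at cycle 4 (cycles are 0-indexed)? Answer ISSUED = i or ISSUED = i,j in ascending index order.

ISSUED = 5

  cy0 -> i0 (ld.MEM) no-port MEM/MEM
  cy1 -> i1,i2 (ld.MEM+or.ALU) pair
  cy2 -> i3 (st.MEM) no-port MEM/MEM
  cy3 -> i4 (ld.MEM) no-port MEM/MEM
  cy4 -> i5 (ld.MEM) RAW r5
  cy5 -> i6,i7 (beq.BR+st.MEM) pair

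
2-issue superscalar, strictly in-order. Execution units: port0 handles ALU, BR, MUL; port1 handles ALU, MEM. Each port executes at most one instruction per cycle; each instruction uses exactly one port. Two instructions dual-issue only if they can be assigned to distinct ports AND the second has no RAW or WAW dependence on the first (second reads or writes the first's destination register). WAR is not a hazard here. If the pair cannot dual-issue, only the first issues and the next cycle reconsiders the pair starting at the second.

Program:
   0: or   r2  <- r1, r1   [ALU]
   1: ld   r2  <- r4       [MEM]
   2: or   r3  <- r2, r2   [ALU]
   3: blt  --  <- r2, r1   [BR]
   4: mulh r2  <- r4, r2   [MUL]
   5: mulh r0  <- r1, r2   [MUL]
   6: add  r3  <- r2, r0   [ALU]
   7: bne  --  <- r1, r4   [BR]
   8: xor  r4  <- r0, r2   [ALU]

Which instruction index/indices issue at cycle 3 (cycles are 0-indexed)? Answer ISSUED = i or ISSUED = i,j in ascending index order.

c0: i0 or  WAW r2
c1: i1 ld  RAW r2
c2: i2/i3 or+blt  pair
c3: i4 mulh  no-port MUL/MUL
c4: i5 mulh  RAW r0
c5: i6/i7 add+bne  pair
c6: i8 xor  tail

ISSUED = 4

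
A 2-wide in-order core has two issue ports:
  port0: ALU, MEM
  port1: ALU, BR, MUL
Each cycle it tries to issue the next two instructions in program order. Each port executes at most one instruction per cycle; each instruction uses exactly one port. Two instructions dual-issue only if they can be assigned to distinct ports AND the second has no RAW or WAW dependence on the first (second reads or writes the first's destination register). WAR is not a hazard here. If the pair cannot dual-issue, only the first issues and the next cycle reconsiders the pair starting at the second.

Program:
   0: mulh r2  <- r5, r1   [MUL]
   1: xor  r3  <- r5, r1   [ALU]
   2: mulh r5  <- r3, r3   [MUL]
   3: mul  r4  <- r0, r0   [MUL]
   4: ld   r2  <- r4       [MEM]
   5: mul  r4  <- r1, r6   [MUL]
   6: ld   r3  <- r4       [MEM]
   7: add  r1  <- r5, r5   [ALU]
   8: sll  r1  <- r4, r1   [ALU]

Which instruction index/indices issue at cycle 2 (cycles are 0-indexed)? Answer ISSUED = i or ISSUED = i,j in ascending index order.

[0] i0,i1  mulh.MUL+xor.ALU  -- 2-wide
[1] i2  mulh.MUL  -- no-port MUL/MUL
[2] i3  mul.MUL  -- RAW r4
[3] i4,i5  ld.MEM+mul.MUL  -- 2-wide
[4] i6,i7  ld.MEM+add.ALU  -- 2-wide
[5] i8  sll.ALU  -- tail

ISSUED = 3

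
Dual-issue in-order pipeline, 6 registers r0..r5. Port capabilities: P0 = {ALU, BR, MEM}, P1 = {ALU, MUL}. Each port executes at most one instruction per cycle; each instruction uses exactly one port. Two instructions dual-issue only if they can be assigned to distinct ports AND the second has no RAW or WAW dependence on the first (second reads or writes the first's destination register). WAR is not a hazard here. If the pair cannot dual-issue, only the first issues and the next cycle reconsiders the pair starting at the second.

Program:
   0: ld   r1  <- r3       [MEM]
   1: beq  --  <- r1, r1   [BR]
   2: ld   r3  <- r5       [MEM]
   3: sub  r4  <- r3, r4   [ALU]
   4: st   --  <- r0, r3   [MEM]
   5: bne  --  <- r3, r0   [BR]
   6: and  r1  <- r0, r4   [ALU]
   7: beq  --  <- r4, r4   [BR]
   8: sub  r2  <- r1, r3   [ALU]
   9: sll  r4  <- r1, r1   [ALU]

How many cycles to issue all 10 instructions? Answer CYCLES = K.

CYCLES = 7

t=0 i0:ld ; no-port MEM/BR
t=1 i1:beq ; no-port BR/MEM
t=2 i2:ld ; RAW r3
t=3 i3&i4:sub+st ; pair
t=4 i5&i6:bne+and ; pair
t=5 i7&i8:beq+sub ; pair
t=6 i9:sll ; tail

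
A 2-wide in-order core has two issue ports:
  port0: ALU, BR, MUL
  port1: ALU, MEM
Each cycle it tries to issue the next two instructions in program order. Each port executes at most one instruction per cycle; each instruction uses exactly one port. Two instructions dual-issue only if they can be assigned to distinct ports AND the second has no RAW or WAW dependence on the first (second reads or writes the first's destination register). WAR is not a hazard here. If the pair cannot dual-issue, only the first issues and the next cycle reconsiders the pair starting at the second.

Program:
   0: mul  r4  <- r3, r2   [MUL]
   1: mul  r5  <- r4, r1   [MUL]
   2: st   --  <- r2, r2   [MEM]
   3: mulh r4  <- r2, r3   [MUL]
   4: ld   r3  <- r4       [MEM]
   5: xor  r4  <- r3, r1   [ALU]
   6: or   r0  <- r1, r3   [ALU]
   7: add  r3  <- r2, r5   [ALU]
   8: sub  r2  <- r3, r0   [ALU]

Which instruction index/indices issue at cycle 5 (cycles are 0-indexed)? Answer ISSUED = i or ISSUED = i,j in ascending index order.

t=0 i0:mul.MUL ; no-port MUL/MUL
t=1 i1&i2:mul.MUL;st.MEM ; pair
t=2 i3:mulh.MUL ; RAW r4
t=3 i4:ld.MEM ; RAW r3
t=4 i5&i6:xor.ALU;or.ALU ; pair
t=5 i7:add.ALU ; RAW r3
t=6 i8:sub.ALU ; tail

ISSUED = 7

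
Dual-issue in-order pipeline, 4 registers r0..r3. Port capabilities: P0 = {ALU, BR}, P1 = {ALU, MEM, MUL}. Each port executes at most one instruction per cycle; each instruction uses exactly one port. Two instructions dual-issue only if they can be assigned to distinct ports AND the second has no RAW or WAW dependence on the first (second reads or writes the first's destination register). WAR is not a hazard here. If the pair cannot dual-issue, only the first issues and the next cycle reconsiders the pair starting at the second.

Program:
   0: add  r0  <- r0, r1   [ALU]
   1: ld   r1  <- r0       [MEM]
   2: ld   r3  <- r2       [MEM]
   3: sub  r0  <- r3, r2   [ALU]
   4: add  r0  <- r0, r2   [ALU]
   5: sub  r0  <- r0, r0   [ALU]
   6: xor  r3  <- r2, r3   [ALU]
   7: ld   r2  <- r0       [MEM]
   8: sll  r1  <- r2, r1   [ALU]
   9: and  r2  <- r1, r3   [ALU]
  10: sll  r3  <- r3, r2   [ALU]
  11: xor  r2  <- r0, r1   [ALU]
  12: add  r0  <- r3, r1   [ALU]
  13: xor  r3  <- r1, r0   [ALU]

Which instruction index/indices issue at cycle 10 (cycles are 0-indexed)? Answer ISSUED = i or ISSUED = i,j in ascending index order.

ISSUED = 12

t=0 i0:add ; RAW r0
t=1 i1:ld ; no-port MEM/MEM
t=2 i2:ld ; RAW r3
t=3 i3:sub ; RAW+WAW r0
t=4 i4:add ; RAW+WAW r0
t=5 i5&i6:sub+xor ; dual
t=6 i7:ld ; RAW r2
t=7 i8:sll ; RAW r1
t=8 i9:and ; RAW r2
t=9 i10&i11:sll+xor ; dual
t=10 i12:add ; RAW r0
t=11 i13:xor ; tail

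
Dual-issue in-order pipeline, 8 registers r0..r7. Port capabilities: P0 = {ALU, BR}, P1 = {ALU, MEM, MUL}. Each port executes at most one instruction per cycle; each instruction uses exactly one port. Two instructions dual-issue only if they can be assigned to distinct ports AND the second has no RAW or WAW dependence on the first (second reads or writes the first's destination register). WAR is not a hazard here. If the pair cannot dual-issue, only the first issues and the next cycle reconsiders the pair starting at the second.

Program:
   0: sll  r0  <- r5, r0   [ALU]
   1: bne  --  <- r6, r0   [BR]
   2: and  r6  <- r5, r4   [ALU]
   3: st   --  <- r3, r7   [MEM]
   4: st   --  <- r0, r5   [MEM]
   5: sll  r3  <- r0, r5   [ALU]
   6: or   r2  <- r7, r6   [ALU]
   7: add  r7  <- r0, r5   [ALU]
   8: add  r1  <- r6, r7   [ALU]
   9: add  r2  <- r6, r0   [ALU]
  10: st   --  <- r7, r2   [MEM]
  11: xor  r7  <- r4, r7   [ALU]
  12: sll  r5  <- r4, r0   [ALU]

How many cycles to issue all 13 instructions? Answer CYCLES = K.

#0 head=0: sll.ALU i0 RAW r0
#1 head=1: bne.BR+and.ALU i1,i2 2-wide
#2 head=3: st.MEM i3 no-port MEM/MEM
#3 head=4: st.MEM+sll.ALU i4,i5 2-wide
#4 head=6: or.ALU+add.ALU i6,i7 2-wide
#5 head=8: add.ALU+add.ALU i8,i9 2-wide
#6 head=10: st.MEM+xor.ALU i10,i11 2-wide
#7 head=12: sll.ALU i12 tail

CYCLES = 8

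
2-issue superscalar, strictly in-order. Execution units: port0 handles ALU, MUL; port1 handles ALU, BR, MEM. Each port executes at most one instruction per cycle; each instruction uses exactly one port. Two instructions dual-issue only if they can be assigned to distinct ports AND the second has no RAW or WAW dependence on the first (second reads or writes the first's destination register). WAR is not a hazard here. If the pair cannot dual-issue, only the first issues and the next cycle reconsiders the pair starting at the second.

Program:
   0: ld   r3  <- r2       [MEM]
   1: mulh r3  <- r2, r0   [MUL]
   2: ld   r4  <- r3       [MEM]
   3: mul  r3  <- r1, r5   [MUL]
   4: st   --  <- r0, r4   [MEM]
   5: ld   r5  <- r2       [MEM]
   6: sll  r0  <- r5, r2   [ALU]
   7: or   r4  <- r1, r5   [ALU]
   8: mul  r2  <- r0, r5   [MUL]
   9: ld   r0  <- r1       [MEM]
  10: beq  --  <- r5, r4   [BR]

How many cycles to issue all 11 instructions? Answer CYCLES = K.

CYCLES = 8

[0] i0  ld  -- WAW r3
[1] i1  mulh  -- RAW r3
[2] i2&i3  ld/mul  -- dual
[3] i4  st  -- no-port MEM/MEM
[4] i5  ld  -- RAW r5
[5] i6&i7  sll/or  -- dual
[6] i8&i9  mul/ld  -- dual
[7] i10  beq  -- tail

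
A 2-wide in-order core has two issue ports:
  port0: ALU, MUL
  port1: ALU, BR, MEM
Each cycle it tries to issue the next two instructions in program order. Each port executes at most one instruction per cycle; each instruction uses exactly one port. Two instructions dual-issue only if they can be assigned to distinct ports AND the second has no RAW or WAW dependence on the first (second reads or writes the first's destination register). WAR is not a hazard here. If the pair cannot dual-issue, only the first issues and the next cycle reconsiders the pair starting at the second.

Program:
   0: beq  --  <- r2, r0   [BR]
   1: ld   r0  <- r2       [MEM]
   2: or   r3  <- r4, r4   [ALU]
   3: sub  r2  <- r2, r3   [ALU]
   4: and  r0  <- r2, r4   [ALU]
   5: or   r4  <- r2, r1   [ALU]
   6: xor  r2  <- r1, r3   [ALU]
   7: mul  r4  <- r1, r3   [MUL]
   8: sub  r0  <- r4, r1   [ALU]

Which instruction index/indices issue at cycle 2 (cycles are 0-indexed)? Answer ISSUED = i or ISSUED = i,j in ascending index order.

c0: i0 beq.BR  no-port BR/MEM
c1: i1+i2 ld.MEM or.ALU  pair
c2: i3 sub.ALU  RAW r2
c3: i4+i5 and.ALU or.ALU  pair
c4: i6+i7 xor.ALU mul.MUL  pair
c5: i8 sub.ALU  tail

ISSUED = 3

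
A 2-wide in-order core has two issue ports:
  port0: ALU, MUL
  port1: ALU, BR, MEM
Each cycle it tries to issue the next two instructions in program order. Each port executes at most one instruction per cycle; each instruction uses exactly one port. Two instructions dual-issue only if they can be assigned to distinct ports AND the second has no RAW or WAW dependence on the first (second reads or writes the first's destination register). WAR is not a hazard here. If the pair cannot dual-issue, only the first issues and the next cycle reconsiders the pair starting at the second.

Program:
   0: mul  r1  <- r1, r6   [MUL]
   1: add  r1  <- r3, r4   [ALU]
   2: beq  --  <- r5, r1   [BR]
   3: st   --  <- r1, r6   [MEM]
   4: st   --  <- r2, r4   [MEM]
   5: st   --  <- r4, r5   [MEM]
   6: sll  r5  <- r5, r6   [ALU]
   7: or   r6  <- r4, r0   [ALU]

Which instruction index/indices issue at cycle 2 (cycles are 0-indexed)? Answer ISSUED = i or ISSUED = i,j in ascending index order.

ISSUED = 2

#0 head=0: mul i0 WAW r1
#1 head=1: add i1 RAW r1
#2 head=2: beq i2 no-port BR/MEM
#3 head=3: st i3 no-port MEM/MEM
#4 head=4: st i4 no-port MEM/MEM
#5 head=5: st/sll i5+i6 pair
#6 head=7: or i7 tail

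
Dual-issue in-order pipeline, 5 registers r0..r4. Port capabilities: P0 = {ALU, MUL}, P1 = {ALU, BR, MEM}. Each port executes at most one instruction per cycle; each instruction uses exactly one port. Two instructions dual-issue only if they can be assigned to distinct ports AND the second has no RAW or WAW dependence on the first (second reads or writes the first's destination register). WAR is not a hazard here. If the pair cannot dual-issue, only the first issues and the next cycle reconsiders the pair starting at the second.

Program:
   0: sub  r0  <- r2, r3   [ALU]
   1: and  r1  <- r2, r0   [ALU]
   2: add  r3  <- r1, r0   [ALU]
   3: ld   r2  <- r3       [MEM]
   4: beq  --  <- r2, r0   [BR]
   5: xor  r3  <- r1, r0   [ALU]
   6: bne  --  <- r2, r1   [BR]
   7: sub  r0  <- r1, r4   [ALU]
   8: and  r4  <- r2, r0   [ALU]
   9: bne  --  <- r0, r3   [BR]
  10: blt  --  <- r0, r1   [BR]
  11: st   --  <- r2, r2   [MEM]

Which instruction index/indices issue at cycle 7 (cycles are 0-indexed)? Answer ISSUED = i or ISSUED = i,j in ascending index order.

[0] i0  sub  -- RAW r0
[1] i1  and  -- RAW r1
[2] i2  add  -- RAW r3
[3] i3  ld  -- no-port MEM/BR
[4] i4&i5  beq;xor  -- dual
[5] i6&i7  bne;sub  -- dual
[6] i8&i9  and;bne  -- dual
[7] i10  blt  -- no-port BR/MEM
[8] i11  st  -- tail

ISSUED = 10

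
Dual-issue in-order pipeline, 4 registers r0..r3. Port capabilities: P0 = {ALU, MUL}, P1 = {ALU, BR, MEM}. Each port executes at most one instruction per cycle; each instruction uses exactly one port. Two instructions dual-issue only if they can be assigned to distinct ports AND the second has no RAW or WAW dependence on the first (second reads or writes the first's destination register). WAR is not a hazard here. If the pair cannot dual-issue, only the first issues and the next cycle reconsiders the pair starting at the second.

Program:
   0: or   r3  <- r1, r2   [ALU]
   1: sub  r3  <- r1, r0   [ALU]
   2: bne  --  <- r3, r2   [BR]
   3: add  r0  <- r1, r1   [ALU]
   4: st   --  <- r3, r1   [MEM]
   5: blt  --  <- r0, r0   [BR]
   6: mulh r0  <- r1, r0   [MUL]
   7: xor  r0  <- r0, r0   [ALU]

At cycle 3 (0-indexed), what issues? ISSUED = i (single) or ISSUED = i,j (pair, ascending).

#0 head=0: or i0 WAW r3
#1 head=1: sub i1 RAW r3
#2 head=2: bne;add i2+i3 2-wide
#3 head=4: st i4 no-port MEM/BR
#4 head=5: blt;mulh i5+i6 2-wide
#5 head=7: xor i7 tail

ISSUED = 4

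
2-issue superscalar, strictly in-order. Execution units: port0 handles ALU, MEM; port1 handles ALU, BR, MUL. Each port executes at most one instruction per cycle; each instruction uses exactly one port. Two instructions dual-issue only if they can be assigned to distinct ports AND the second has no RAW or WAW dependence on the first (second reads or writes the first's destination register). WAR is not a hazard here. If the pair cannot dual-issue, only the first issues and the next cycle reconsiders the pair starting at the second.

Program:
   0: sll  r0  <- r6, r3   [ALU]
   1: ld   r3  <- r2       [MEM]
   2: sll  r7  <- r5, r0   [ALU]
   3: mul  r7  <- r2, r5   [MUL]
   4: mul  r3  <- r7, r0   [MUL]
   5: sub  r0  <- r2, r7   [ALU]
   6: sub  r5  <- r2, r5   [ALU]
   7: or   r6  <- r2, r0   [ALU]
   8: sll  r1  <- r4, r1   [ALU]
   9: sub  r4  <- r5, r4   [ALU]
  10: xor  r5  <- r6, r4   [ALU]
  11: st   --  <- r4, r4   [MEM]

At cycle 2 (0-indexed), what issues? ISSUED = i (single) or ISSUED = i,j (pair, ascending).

0. sll ld @i0+i1  | dual
1. sll @i2  | WAW r7
2. mul @i3  | no-port MUL/MUL
3. mul sub @i4+i5  | dual
4. sub or @i6+i7  | dual
5. sll sub @i8+i9  | dual
6. xor st @i10+i11  | dual

ISSUED = 3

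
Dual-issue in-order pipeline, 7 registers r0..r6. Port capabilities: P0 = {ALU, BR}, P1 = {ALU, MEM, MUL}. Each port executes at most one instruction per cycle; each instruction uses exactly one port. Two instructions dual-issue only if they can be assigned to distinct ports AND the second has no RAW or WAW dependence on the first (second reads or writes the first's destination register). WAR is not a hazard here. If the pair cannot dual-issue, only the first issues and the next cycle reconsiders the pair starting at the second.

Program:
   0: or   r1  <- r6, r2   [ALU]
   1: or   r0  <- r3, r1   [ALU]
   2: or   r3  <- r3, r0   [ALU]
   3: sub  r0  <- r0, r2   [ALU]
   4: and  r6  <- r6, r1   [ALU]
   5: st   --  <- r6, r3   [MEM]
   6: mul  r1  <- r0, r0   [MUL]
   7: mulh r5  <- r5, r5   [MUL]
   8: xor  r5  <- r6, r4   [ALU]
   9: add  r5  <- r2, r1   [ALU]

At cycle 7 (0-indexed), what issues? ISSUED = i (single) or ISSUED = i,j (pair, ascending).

#0 head=0: or.ALU i0 RAW r1
#1 head=1: or.ALU i1 RAW r0
#2 head=2: or.ALU/sub.ALU i2&i3 2-wide
#3 head=4: and.ALU i4 RAW r6
#4 head=5: st.MEM i5 no-port MEM/MUL
#5 head=6: mul.MUL i6 no-port MUL/MUL
#6 head=7: mulh.MUL i7 WAW r5
#7 head=8: xor.ALU i8 WAW r5
#8 head=9: add.ALU i9 tail

ISSUED = 8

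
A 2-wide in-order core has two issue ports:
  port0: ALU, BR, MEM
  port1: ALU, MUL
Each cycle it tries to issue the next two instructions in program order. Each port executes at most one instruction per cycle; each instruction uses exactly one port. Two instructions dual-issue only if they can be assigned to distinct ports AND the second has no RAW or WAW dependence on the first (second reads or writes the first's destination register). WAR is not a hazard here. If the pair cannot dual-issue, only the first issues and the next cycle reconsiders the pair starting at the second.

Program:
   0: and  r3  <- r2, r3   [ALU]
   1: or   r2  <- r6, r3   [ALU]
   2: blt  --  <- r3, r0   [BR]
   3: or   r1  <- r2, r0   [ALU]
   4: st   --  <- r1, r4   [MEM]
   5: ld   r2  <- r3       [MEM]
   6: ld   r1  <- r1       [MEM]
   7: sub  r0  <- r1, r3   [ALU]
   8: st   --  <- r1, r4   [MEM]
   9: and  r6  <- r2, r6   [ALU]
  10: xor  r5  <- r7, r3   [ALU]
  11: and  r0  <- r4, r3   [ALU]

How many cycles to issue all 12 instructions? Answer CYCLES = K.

CYCLES = 9

t=0 i0:and ; RAW r3
t=1 i1+i2:or blt ; 2-wide
t=2 i3:or ; RAW r1
t=3 i4:st ; no-port MEM/MEM
t=4 i5:ld ; no-port MEM/MEM
t=5 i6:ld ; RAW r1
t=6 i7+i8:sub st ; 2-wide
t=7 i9+i10:and xor ; 2-wide
t=8 i11:and ; tail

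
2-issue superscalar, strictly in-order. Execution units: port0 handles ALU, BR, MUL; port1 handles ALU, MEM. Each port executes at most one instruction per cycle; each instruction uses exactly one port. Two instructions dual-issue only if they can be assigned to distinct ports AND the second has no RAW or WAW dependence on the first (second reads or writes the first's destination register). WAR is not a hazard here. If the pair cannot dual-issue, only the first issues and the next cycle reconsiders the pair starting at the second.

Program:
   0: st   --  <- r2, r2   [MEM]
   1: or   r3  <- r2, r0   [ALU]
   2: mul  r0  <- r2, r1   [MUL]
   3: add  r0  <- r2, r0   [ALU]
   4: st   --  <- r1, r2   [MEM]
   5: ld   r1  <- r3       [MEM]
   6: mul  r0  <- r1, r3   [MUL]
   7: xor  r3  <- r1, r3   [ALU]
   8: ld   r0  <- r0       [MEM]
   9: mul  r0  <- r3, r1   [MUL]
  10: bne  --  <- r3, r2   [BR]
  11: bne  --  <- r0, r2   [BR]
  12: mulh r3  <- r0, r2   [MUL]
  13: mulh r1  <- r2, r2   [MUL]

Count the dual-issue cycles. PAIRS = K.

PAIRS = 3

c0: i0,i1 st/or  pair
c1: i2 mul  RAW+WAW r0
c2: i3,i4 add/st  pair
c3: i5 ld  RAW r1
c4: i6,i7 mul/xor  pair
c5: i8 ld  WAW r0
c6: i9 mul  no-port MUL/BR
c7: i10 bne  no-port BR/BR
c8: i11 bne  no-port BR/MUL
c9: i12 mulh  no-port MUL/MUL
c10: i13 mulh  tail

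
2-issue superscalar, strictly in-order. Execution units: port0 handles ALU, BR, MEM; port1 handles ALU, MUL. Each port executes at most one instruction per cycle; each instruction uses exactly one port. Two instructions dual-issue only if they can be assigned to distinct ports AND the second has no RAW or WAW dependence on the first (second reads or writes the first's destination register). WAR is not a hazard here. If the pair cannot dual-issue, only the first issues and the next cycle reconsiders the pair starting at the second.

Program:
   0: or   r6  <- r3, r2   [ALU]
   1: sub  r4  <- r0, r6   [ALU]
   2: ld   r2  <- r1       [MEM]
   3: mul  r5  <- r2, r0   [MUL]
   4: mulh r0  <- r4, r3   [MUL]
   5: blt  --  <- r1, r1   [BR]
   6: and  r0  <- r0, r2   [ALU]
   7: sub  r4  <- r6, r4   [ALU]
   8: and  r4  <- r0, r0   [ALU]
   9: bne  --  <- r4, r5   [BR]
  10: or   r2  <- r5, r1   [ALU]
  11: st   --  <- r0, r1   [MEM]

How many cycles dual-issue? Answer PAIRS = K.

PAIRS = 4

#0 head=0: or.ALU i0 RAW r6
#1 head=1: sub.ALU+ld.MEM i1/i2 2-wide
#2 head=3: mul.MUL i3 no-port MUL/MUL
#3 head=4: mulh.MUL+blt.BR i4/i5 2-wide
#4 head=6: and.ALU+sub.ALU i6/i7 2-wide
#5 head=8: and.ALU i8 RAW r4
#6 head=9: bne.BR+or.ALU i9/i10 2-wide
#7 head=11: st.MEM i11 tail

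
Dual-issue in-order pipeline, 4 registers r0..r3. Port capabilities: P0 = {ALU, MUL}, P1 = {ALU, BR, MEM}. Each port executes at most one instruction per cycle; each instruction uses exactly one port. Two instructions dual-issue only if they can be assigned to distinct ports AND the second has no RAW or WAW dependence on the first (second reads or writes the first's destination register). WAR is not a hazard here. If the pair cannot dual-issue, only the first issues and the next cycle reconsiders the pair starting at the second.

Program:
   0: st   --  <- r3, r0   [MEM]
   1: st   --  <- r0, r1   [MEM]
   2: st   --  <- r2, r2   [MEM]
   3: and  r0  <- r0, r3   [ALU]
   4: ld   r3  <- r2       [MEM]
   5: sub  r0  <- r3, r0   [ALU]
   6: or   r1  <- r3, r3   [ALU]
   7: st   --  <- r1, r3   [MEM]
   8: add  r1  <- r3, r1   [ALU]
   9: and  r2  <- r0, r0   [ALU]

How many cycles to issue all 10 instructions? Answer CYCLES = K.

CYCLES = 7

  cy0 -> i0 (st.MEM) no-port MEM/MEM
  cy1 -> i1 (st.MEM) no-port MEM/MEM
  cy2 -> i2+i3 (st.MEM/and.ALU) 2-wide
  cy3 -> i4 (ld.MEM) RAW r3
  cy4 -> i5+i6 (sub.ALU/or.ALU) 2-wide
  cy5 -> i7+i8 (st.MEM/add.ALU) 2-wide
  cy6 -> i9 (and.ALU) tail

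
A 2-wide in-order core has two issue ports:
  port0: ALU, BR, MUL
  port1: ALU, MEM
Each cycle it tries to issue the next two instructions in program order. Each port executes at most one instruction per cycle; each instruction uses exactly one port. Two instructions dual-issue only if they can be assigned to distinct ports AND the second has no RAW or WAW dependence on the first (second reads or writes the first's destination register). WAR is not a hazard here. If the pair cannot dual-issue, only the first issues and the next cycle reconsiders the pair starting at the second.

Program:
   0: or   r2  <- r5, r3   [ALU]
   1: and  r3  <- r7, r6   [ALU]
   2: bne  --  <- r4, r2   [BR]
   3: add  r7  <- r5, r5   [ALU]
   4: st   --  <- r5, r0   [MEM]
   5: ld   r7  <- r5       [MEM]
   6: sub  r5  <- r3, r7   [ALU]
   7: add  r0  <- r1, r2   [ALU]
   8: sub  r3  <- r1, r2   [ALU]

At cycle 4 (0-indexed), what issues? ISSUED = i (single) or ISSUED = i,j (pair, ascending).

[0] i0+i1  or.ALU/and.ALU  -- pair
[1] i2+i3  bne.BR/add.ALU  -- pair
[2] i4  st.MEM  -- no-port MEM/MEM
[3] i5  ld.MEM  -- RAW r7
[4] i6+i7  sub.ALU/add.ALU  -- pair
[5] i8  sub.ALU  -- tail

ISSUED = 6,7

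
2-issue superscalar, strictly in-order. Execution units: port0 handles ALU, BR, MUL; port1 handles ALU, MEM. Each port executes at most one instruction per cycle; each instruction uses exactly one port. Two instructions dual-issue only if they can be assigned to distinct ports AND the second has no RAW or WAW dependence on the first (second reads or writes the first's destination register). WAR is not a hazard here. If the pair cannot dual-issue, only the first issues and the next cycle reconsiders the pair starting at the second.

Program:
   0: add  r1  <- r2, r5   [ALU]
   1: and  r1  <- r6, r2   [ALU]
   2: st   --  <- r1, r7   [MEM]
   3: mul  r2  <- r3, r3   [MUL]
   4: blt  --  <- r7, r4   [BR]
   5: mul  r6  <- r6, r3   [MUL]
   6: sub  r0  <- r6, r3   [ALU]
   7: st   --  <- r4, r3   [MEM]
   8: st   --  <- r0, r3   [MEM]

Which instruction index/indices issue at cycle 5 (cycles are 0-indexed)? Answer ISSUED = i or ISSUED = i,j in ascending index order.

ISSUED = 6,7

t=0 i0:add.ALU ; WAW r1
t=1 i1:and.ALU ; RAW r1
t=2 i2,i3:st.MEM+mul.MUL ; 2-wide
t=3 i4:blt.BR ; no-port BR/MUL
t=4 i5:mul.MUL ; RAW r6
t=5 i6,i7:sub.ALU+st.MEM ; 2-wide
t=6 i8:st.MEM ; tail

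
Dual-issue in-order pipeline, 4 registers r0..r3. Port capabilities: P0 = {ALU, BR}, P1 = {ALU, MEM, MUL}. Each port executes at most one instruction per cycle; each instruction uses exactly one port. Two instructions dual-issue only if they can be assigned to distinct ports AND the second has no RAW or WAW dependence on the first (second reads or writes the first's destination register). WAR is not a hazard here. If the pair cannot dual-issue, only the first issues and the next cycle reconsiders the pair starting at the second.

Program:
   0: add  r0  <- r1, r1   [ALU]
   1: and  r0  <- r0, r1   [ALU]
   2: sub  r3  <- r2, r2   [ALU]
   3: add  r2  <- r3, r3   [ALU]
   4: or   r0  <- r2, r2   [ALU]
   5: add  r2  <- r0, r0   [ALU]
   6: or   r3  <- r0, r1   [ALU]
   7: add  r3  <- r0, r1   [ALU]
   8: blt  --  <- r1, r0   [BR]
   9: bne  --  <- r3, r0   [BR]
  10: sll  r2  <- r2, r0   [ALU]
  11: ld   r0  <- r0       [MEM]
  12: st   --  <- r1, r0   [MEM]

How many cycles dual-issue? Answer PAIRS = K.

t=0 i0:add.ALU ; RAW+WAW r0
t=1 i1,i2:and.ALU sub.ALU ; dual
t=2 i3:add.ALU ; RAW r2
t=3 i4:or.ALU ; RAW r0
t=4 i5,i6:add.ALU or.ALU ; dual
t=5 i7,i8:add.ALU blt.BR ; dual
t=6 i9,i10:bne.BR sll.ALU ; dual
t=7 i11:ld.MEM ; no-port MEM/MEM
t=8 i12:st.MEM ; tail

PAIRS = 4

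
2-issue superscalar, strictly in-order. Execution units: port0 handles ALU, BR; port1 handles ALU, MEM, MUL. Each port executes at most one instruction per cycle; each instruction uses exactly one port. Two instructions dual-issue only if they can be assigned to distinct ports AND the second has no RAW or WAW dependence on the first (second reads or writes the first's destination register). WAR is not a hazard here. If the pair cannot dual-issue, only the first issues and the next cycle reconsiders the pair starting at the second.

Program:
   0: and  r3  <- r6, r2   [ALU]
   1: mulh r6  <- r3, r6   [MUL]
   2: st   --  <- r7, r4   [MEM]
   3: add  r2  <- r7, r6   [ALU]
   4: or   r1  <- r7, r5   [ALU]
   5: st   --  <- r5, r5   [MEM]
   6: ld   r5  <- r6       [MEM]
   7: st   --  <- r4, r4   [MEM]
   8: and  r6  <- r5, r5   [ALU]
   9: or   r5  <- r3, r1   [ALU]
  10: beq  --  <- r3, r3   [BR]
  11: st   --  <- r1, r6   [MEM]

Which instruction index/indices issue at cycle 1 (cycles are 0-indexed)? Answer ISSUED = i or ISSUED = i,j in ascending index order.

  cy0 -> i0 (and.ALU) RAW r3
  cy1 -> i1 (mulh.MUL) no-port MUL/MEM
  cy2 -> i2&i3 (st.MEM;add.ALU) 2-wide
  cy3 -> i4&i5 (or.ALU;st.MEM) 2-wide
  cy4 -> i6 (ld.MEM) no-port MEM/MEM
  cy5 -> i7&i8 (st.MEM;and.ALU) 2-wide
  cy6 -> i9&i10 (or.ALU;beq.BR) 2-wide
  cy7 -> i11 (st.MEM) tail

ISSUED = 1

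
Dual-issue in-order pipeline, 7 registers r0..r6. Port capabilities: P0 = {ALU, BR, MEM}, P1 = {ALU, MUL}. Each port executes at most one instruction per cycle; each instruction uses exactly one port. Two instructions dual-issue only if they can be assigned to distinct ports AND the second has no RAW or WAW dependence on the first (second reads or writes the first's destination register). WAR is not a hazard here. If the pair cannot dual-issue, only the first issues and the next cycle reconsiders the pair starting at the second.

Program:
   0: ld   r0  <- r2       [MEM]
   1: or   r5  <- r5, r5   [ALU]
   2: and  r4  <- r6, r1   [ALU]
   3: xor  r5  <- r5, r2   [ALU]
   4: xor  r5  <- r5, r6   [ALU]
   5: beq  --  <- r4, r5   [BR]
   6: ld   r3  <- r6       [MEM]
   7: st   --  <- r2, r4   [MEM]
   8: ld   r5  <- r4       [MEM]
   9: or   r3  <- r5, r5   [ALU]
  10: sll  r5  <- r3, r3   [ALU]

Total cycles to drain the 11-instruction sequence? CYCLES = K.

[0] i0+i1  ld;or  -- pair
[1] i2+i3  and;xor  -- pair
[2] i4  xor  -- RAW r5
[3] i5  beq  -- no-port BR/MEM
[4] i6  ld  -- no-port MEM/MEM
[5] i7  st  -- no-port MEM/MEM
[6] i8  ld  -- RAW r5
[7] i9  or  -- RAW r3
[8] i10  sll  -- tail

CYCLES = 9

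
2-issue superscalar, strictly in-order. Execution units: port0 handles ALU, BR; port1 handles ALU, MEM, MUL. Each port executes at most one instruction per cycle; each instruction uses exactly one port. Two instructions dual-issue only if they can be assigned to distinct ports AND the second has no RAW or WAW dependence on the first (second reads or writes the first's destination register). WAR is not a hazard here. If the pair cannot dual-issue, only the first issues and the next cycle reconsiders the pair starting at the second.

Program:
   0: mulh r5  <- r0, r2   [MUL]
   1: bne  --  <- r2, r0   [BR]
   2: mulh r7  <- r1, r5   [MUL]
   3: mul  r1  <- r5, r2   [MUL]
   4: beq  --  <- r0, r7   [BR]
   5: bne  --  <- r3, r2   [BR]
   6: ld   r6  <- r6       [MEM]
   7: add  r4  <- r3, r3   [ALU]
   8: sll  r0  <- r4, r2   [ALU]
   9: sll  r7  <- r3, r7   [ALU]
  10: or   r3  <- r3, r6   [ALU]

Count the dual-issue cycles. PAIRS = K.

#0 head=0: mulh/bne i0/i1 2-wide
#1 head=2: mulh i2 no-port MUL/MUL
#2 head=3: mul/beq i3/i4 2-wide
#3 head=5: bne/ld i5/i6 2-wide
#4 head=7: add i7 RAW r4
#5 head=8: sll/sll i8/i9 2-wide
#6 head=10: or i10 tail

PAIRS = 4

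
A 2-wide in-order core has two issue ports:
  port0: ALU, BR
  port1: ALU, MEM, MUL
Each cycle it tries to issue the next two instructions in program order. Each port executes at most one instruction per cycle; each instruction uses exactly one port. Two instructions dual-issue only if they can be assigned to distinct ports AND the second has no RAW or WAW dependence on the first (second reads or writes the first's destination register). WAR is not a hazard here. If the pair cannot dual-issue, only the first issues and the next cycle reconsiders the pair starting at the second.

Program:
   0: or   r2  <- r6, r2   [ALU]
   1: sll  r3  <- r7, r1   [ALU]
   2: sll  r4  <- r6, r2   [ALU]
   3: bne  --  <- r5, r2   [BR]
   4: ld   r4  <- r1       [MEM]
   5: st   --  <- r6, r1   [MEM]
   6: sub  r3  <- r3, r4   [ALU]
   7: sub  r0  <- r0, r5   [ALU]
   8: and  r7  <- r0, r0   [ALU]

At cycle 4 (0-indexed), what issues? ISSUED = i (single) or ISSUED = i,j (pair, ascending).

ISSUED = 7

#0 head=0: or.ALU;sll.ALU i0/i1 pair
#1 head=2: sll.ALU;bne.BR i2/i3 pair
#2 head=4: ld.MEM i4 no-port MEM/MEM
#3 head=5: st.MEM;sub.ALU i5/i6 pair
#4 head=7: sub.ALU i7 RAW r0
#5 head=8: and.ALU i8 tail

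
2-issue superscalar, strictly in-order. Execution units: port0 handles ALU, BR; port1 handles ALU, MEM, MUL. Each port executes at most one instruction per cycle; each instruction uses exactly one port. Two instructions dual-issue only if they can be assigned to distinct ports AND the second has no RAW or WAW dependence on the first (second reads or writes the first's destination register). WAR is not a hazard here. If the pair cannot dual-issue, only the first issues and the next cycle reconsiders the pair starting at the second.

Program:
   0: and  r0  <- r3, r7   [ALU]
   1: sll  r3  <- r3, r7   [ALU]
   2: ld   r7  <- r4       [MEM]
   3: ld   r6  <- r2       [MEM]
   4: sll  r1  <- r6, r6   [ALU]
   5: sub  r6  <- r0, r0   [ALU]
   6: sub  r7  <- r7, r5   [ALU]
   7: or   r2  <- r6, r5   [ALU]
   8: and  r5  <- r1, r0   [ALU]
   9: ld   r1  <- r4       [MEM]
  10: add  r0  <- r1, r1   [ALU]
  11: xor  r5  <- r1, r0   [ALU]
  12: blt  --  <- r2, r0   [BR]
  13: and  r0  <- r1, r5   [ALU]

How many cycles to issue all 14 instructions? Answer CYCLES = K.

  cy0 -> i0+i1 (and.ALU sll.ALU) pair
  cy1 -> i2 (ld.MEM) no-port MEM/MEM
  cy2 -> i3 (ld.MEM) RAW r6
  cy3 -> i4+i5 (sll.ALU sub.ALU) pair
  cy4 -> i6+i7 (sub.ALU or.ALU) pair
  cy5 -> i8+i9 (and.ALU ld.MEM) pair
  cy6 -> i10 (add.ALU) RAW r0
  cy7 -> i11+i12 (xor.ALU blt.BR) pair
  cy8 -> i13 (and.ALU) tail

CYCLES = 9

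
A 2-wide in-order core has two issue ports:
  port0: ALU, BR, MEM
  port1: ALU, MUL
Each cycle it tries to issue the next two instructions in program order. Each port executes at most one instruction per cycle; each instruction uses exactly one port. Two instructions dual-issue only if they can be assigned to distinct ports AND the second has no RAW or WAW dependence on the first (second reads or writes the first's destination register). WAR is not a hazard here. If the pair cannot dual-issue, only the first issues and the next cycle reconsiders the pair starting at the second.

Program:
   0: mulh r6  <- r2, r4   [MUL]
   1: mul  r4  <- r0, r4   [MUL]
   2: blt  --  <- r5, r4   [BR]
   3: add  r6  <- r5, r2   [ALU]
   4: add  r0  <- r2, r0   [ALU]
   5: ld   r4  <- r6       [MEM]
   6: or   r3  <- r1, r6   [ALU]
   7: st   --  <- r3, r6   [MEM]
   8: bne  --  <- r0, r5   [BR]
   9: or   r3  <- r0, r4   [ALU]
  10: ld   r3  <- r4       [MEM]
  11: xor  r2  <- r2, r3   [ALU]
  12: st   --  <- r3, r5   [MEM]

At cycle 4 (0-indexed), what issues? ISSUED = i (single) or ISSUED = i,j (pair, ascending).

ISSUED = 6

  cy0 -> i0 (mulh.MUL) no-port MUL/MUL
  cy1 -> i1 (mul.MUL) RAW r4
  cy2 -> i2/i3 (blt.BR+add.ALU) pair
  cy3 -> i4/i5 (add.ALU+ld.MEM) pair
  cy4 -> i6 (or.ALU) RAW r3
  cy5 -> i7 (st.MEM) no-port MEM/BR
  cy6 -> i8/i9 (bne.BR+or.ALU) pair
  cy7 -> i10 (ld.MEM) RAW r3
  cy8 -> i11/i12 (xor.ALU+st.MEM) pair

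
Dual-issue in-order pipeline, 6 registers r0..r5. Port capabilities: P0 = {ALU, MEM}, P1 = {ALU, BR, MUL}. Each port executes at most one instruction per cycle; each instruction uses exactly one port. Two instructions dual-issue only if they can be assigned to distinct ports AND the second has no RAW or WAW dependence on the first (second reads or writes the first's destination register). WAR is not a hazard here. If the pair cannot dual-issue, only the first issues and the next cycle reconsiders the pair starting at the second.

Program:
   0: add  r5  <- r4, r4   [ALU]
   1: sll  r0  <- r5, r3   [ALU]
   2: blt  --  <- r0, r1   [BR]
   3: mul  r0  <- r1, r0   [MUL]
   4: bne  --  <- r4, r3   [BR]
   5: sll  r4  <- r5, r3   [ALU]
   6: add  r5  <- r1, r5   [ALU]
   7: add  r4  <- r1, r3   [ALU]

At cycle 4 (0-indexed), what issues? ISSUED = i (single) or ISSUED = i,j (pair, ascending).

ISSUED = 4,5

t=0 i0:add.ALU ; RAW r5
t=1 i1:sll.ALU ; RAW r0
t=2 i2:blt.BR ; no-port BR/MUL
t=3 i3:mul.MUL ; no-port MUL/BR
t=4 i4,i5:bne.BR/sll.ALU ; 2-wide
t=5 i6,i7:add.ALU/add.ALU ; 2-wide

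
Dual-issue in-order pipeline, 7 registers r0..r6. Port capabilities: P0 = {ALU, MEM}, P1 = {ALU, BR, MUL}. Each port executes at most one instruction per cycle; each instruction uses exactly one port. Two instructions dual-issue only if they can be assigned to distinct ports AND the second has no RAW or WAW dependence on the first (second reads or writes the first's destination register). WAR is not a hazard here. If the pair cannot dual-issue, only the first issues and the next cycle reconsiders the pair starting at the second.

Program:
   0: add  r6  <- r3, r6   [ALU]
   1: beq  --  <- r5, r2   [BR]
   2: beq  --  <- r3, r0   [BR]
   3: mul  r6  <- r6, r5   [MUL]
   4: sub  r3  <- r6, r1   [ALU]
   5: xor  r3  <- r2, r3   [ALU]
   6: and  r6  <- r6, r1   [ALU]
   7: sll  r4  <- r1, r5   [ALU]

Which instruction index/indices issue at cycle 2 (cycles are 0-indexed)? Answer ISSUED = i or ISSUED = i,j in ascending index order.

t=0 i0+i1:add beq ; 2-wide
t=1 i2:beq ; no-port BR/MUL
t=2 i3:mul ; RAW r6
t=3 i4:sub ; RAW+WAW r3
t=4 i5+i6:xor and ; 2-wide
t=5 i7:sll ; tail

ISSUED = 3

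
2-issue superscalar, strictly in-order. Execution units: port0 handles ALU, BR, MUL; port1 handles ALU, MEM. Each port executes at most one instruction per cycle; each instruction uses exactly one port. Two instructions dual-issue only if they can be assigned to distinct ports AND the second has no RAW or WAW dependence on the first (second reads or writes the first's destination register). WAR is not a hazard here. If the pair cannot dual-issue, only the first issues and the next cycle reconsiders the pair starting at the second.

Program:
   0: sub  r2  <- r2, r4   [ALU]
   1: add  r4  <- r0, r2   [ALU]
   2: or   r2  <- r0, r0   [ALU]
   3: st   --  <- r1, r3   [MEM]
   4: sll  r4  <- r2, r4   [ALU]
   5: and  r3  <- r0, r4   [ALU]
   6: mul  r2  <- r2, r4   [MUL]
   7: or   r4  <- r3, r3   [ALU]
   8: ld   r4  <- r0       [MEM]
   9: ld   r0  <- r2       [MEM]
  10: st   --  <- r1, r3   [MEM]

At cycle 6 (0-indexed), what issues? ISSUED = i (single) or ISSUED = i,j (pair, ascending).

#0 head=0: sub i0 RAW r2
#1 head=1: add+or i1&i2 pair
#2 head=3: st+sll i3&i4 pair
#3 head=5: and+mul i5&i6 pair
#4 head=7: or i7 WAW r4
#5 head=8: ld i8 no-port MEM/MEM
#6 head=9: ld i9 no-port MEM/MEM
#7 head=10: st i10 tail

ISSUED = 9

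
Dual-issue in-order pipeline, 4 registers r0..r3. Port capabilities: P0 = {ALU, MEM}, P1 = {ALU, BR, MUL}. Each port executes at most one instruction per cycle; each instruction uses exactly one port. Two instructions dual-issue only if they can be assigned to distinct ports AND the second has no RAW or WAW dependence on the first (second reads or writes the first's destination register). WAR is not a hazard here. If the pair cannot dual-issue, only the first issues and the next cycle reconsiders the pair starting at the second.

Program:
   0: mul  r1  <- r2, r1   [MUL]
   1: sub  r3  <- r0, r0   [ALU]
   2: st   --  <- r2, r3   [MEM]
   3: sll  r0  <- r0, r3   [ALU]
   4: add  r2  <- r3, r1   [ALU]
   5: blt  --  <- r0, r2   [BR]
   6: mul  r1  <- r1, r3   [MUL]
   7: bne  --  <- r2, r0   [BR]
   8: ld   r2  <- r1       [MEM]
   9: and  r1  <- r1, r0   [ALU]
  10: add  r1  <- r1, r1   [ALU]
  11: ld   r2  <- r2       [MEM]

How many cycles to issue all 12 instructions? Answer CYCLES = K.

#0 head=0: mul.MUL/sub.ALU i0/i1 pair
#1 head=2: st.MEM/sll.ALU i2/i3 pair
#2 head=4: add.ALU i4 RAW r2
#3 head=5: blt.BR i5 no-port BR/MUL
#4 head=6: mul.MUL i6 no-port MUL/BR
#5 head=7: bne.BR/ld.MEM i7/i8 pair
#6 head=9: and.ALU i9 RAW+WAW r1
#7 head=10: add.ALU/ld.MEM i10/i11 pair

CYCLES = 8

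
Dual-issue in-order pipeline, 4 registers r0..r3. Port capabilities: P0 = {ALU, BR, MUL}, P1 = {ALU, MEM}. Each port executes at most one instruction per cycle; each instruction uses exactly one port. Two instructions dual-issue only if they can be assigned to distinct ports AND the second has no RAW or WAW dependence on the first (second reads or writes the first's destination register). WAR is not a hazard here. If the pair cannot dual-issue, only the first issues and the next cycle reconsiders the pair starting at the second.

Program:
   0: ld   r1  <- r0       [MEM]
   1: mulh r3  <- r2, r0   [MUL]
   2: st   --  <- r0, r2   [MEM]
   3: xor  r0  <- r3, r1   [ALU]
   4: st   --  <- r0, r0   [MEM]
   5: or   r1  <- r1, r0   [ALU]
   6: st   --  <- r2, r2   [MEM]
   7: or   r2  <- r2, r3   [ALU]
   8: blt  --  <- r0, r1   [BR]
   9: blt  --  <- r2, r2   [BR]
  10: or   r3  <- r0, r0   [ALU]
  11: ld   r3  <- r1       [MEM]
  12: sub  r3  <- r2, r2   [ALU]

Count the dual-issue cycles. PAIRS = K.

PAIRS = 5

0. ld.MEM+mulh.MUL @i0+i1  | pair
1. st.MEM+xor.ALU @i2+i3  | pair
2. st.MEM+or.ALU @i4+i5  | pair
3. st.MEM+or.ALU @i6+i7  | pair
4. blt.BR @i8  | no-port BR/BR
5. blt.BR+or.ALU @i9+i10  | pair
6. ld.MEM @i11  | WAW r3
7. sub.ALU @i12  | tail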